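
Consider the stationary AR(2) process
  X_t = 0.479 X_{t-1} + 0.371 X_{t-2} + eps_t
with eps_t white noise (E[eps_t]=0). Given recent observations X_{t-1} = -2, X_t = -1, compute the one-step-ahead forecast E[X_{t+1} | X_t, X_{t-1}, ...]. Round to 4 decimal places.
E[X_{t+1} \mid \mathcal F_t] = -1.2210

For an AR(p) model X_t = c + sum_i phi_i X_{t-i} + eps_t, the
one-step-ahead conditional mean is
  E[X_{t+1} | X_t, ...] = c + sum_i phi_i X_{t+1-i}.
Substitute known values:
  E[X_{t+1} | ...] = (0.479) * (-1) + (0.371) * (-2)
                   = -1.2210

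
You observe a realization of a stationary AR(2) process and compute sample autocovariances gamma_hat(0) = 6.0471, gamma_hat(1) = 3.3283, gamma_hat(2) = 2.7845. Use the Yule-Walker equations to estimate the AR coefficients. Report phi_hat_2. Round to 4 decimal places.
\hat\phi_{2} = 0.2260

The Yule-Walker equations for an AR(p) process read, in matrix form,
  Gamma_p phi = r_p,   with   (Gamma_p)_{ij} = gamma(|i - j|),
                       (r_p)_i = gamma(i),   i,j = 1..p.
Substitute the sample gammas (Toeplitz matrix and right-hand side of size 2):
  Gamma_p = [[6.0471, 3.3283], [3.3283, 6.0471]]
  r_p     = [3.3283, 2.7845]
Written out:
  6.0471 phi_1 + 3.3283 phi_2 = 3.3283
  3.3283 phi_1 + 6.0471 phi_2 = 2.7845
Solve by Cramer's rule:
  det = gamma(0)^2 - gamma(1)^2 = (6.0471)^2 - (3.3283)^2 = 36.56741841 - 11.07758089 = 25.48983752
  phi_hat_1 = [gamma(1) gamma(0) - gamma(1) gamma(2)] / det = [(3.3283)(6.0471) - (3.3283)(2.7845)] / 25.48983752 = 10.85891158 / 25.48983752 = 0.426
  phi_hat_2 = [gamma(0) gamma(2) - gamma(1)^2] / det = [(6.0471)(2.7845) - (3.3283)^2] / 25.48983752 = 5.76056906 / 25.48983752 = 0.226
So phi_hat = [0.4260, 0.2260].
Therefore phi_hat_2 = 0.2260.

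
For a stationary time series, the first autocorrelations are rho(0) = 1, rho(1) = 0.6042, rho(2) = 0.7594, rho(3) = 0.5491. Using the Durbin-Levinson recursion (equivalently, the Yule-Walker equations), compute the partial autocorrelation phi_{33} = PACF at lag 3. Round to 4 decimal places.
\phi_{33} = 0.0000

The PACF at lag k is phi_{kk}, the last component of the solution
to the Yule-Walker system G_k phi = r_k where
  (G_k)_{ij} = rho(|i - j|), (r_k)_i = rho(i), i,j = 1..k.
Equivalently, Durbin-Levinson gives phi_{kk} iteratively:
  phi_{11} = rho(1)
  phi_{kk} = [rho(k) - sum_{j=1..k-1} phi_{k-1,j} rho(k-j)]
            / [1 - sum_{j=1..k-1} phi_{k-1,j} rho(j)],
  phi_{k,j} = phi_{k-1,j} - phi_{kk} phi_{k-1,k-j},  j = 1..k-1.
Step k = 1:
  phi_11 = rho(1) = 0.6042.
Step k = 2:
  phi_22 = [rho(2) - phi_11 rho(1)] / [1 - phi_11 rho(1)] = [0.7594 - (0.6042)(0.6042)] / [1 - (0.6042)(0.6042)]
         = 0.39434236 / 0.63494236 = 0.621068.
  Update: phi_21 = phi_11 - phi_22 phi_11 = 0.6042 - (0.621068)(0.6042) = 0.228951.
Step k = 3:
  phi_33 = [rho(3) - phi_21 rho(2) - phi_22 rho(1)] / [1 - phi_21 rho(1) - phi_22 rho(2)]
    numerator   = 0.5491 - (0.228951)(0.7594) - (0.621068)(0.6042) = -0.00001445
    denominator = 1 - (0.228951)(0.6042) - (0.621068)(0.7594) = 0.39002895
  phi_33 = -0.00001445 / 0.39002895 = 0.
Therefore phi_{33} = 0.0000.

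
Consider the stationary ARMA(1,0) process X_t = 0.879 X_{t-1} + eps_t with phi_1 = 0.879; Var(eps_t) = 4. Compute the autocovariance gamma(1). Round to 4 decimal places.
\gamma(1) = 15.4645

Multiply the model equation by X_{t-k} and take expectations. With theta_0 = psi_0 = 1 and psi_j the MA(infinity) weights, this gives
  gamma(k) - sum_i phi_i gamma(k-i) = c_k,
  c_k = sigma^2 * sum_{j=k..q} theta_j psi_{j-k}   (c_k = 0 for k > q),
using gamma(-m) = gamma(m).
Pure AR (q = 0): c_0 = sigma^2 = 4, c_k = 0 for k >= 1.
Equations for k = 0 and k = 1 (AR order 1):
  gamma(0) = phi_1 gamma(1) + c_0
  gamma(1) = phi_1 gamma(0) + c_1
Substituting the second into the first: gamma(0) (1 - phi_1^2) = c_0 + phi_1 c_1, so
  gamma(0) = c_0 / (1 - phi_1^2) = 4 / (1 - (0.879)^2) = 4 / 0.227359 = 17.593322.
  gamma(1) = phi_1 gamma(0) = (0.879)(17.593322) = 15.46453.
Therefore gamma(1) = 15.4645 (to 4 decimal places).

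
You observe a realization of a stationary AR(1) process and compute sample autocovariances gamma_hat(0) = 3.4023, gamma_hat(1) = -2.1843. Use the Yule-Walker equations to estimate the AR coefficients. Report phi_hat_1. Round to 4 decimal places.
\hat\phi_{1} = -0.6420

The Yule-Walker equations for an AR(p) process read, in matrix form,
  Gamma_p phi = r_p,   with   (Gamma_p)_{ij} = gamma(|i - j|),
                       (r_p)_i = gamma(i),   i,j = 1..p.
Substitute the sample gammas (Toeplitz matrix and right-hand side of size 1):
  Gamma_p = [[3.4023]]
  r_p     = [-2.1843]
With p = 1 this is the single equation gamma(0) phi_1 = gamma(1):
  phi_hat_1 = gamma(1) / gamma(0) = -2.1843 / 3.4023 = -0.6420.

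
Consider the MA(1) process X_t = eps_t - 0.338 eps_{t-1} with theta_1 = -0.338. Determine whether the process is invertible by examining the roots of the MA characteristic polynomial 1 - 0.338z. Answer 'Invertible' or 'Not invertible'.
\text{Invertible}

The MA(q) characteristic polynomial is P(z) = 1 - 0.338z.
Invertibility requires all roots to lie outside the unit circle, i.e. |z| > 1 for every root.
This is linear in z: 1 + (-0.338) z = 0  =>  z = -1/(-0.338) = 2.95858,  |z| = 2.95858.
Moduli of all roots: 2.9586.
All moduli strictly greater than 1? Yes.
Verdict: Invertible.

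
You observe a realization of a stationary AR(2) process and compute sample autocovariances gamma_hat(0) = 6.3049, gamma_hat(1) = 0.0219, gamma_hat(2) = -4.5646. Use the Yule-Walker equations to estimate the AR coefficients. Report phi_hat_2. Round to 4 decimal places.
\hat\phi_{2} = -0.7240

The Yule-Walker equations for an AR(p) process read, in matrix form,
  Gamma_p phi = r_p,   with   (Gamma_p)_{ij} = gamma(|i - j|),
                       (r_p)_i = gamma(i),   i,j = 1..p.
Substitute the sample gammas (Toeplitz matrix and right-hand side of size 2):
  Gamma_p = [[6.3049, 0.0219], [0.0219, 6.3049]]
  r_p     = [0.0219, -4.5646]
Written out:
  6.3049 phi_1 + 0.0219 phi_2 = 0.0219
  0.0219 phi_1 + 6.3049 phi_2 = -4.5646
Solve by Cramer's rule:
  det = gamma(0)^2 - gamma(1)^2 = (6.3049)^2 - (0.0219)^2 = 39.75176401 - 0.00047961 = 39.7512844
  phi_hat_1 = [gamma(1) gamma(0) - gamma(1) gamma(2)] / det = [(0.0219)(6.3049) - (0.0219)(-4.5646)] / 39.7512844 = 0.23804205 / 39.7512844 = 0.006
  phi_hat_2 = [gamma(0) gamma(2) - gamma(1)^2] / det = [(6.3049)(-4.5646) - (0.0219)^2] / 39.7512844 = -28.77982615 / 39.7512844 = -0.724
So phi_hat = [0.0060, -0.7240].
Therefore phi_hat_2 = -0.7240.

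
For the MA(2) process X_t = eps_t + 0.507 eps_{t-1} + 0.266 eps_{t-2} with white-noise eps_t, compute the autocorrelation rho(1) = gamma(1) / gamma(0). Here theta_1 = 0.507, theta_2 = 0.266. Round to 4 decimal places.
\rho(1) = 0.4834

For an MA(q) process with theta_0 = 1, the autocovariance is
  gamma(k) = sigma^2 * sum_{i=0..q-k} theta_i * theta_{i+k},
and rho(k) = gamma(k) / gamma(0). Sigma^2 cancels.
  numerator   = (1)*(0.507) + (0.507)*(0.266) = 0.641862.
  denominator = (1)^2 + (0.507)^2 + (0.266)^2 = 1.327805.
  rho(1) = 0.641862 / 1.327805 = 0.4834.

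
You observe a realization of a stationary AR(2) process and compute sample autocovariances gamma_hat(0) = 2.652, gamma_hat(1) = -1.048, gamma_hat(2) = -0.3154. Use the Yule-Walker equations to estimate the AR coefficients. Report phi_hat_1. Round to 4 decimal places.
\hat\phi_{1} = -0.5240

The Yule-Walker equations for an AR(p) process read, in matrix form,
  Gamma_p phi = r_p,   with   (Gamma_p)_{ij} = gamma(|i - j|),
                       (r_p)_i = gamma(i),   i,j = 1..p.
Substitute the sample gammas (Toeplitz matrix and right-hand side of size 2):
  Gamma_p = [[2.652, -1.048], [-1.048, 2.652]]
  r_p     = [-1.048, -0.3154]
Written out:
  2.652 phi_1 - 1.048 phi_2 = -1.048
  -1.048 phi_1 + 2.652 phi_2 = -0.3154
Solve by Cramer's rule:
  det = gamma(0)^2 - gamma(1)^2 = (2.652)^2 - (-1.048)^2 = 7.033104 - 1.098304 = 5.9348
  phi_hat_1 = [gamma(1) gamma(0) - gamma(1) gamma(2)] / det = [(-1.048)(2.652) - (-1.048)(-0.3154)] / 5.9348 = -3.1098352 / 5.9348 = -0.524
  phi_hat_2 = [gamma(0) gamma(2) - gamma(1)^2] / det = [(2.652)(-0.3154) - (-1.048)^2] / 5.9348 = -1.9347448 / 5.9348 = -0.326
So phi_hat = [-0.5240, -0.3260].
Therefore phi_hat_1 = -0.5240.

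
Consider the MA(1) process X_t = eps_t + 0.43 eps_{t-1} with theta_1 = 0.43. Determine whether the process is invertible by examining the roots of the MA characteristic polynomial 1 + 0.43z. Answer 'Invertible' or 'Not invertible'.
\text{Invertible}

The MA(q) characteristic polynomial is P(z) = 1 + 0.43z.
Invertibility requires all roots to lie outside the unit circle, i.e. |z| > 1 for every root.
This is linear in z: 1 + (0.43) z = 0  =>  z = -1/(0.43) = -2.325581,  |z| = 2.325581.
Moduli of all roots: 2.3256.
All moduli strictly greater than 1? Yes.
Verdict: Invertible.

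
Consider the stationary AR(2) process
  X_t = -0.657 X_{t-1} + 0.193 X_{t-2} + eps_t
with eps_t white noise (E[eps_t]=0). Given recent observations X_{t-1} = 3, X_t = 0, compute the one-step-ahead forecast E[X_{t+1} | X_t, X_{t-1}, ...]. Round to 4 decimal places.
E[X_{t+1} \mid \mathcal F_t] = 0.5790

For an AR(p) model X_t = c + sum_i phi_i X_{t-i} + eps_t, the
one-step-ahead conditional mean is
  E[X_{t+1} | X_t, ...] = c + sum_i phi_i X_{t+1-i}.
Substitute known values:
  E[X_{t+1} | ...] = (-0.657) * (0) + (0.193) * (3)
                   = 0.5790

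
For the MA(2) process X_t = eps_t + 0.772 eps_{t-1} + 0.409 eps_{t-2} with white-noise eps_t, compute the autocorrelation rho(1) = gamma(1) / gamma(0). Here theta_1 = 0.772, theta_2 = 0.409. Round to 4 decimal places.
\rho(1) = 0.6169

For an MA(q) process with theta_0 = 1, the autocovariance is
  gamma(k) = sigma^2 * sum_{i=0..q-k} theta_i * theta_{i+k},
and rho(k) = gamma(k) / gamma(0). Sigma^2 cancels.
  numerator   = (1)*(0.772) + (0.772)*(0.409) = 1.087748.
  denominator = (1)^2 + (0.772)^2 + (0.409)^2 = 1.763265.
  rho(1) = 1.087748 / 1.763265 = 0.6169.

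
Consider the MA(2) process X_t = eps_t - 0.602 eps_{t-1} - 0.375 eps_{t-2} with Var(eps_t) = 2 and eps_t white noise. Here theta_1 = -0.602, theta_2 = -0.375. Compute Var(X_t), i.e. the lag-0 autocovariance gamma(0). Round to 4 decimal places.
\gamma(0) = 3.0061

For an MA(q) process X_t = eps_t + sum_i theta_i eps_{t-i} with
Var(eps_t) = sigma^2, the variance is
  gamma(0) = sigma^2 * (1 + sum_i theta_i^2).
  sum_i theta_i^2 = (-0.602)^2 + (-0.375)^2 = 0.362404 + 0.140625 = 0.503029.
  gamma(0) = 2 * (1 + 0.503029) = 2 * 1.503029 = 3.006058, which rounds to 3.0061.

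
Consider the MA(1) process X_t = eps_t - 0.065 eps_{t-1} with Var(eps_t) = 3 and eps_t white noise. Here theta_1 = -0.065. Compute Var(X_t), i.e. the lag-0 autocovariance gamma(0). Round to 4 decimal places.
\gamma(0) = 3.0127

For an MA(q) process X_t = eps_t + sum_i theta_i eps_{t-i} with
Var(eps_t) = sigma^2, the variance is
  gamma(0) = sigma^2 * (1 + sum_i theta_i^2).
  sum_i theta_i^2 = (-0.065)^2 = 0.004225.
  gamma(0) = 3 * (1 + 0.004225) = 3 * 1.004225 = 3.012675, which rounds to 3.0127.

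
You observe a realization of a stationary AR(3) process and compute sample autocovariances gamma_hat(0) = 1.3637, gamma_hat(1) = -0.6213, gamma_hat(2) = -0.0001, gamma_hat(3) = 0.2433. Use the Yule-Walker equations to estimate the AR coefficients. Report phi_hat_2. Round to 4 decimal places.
\hat\phi_{2} = -0.2161

The Yule-Walker equations for an AR(p) process read, in matrix form,
  Gamma_p phi = r_p,   with   (Gamma_p)_{ij} = gamma(|i - j|),
                       (r_p)_i = gamma(i),   i,j = 1..p.
Substitute the sample gammas (Toeplitz matrix and right-hand side of size 3):
  Gamma_p = [[1.3637, -0.6213, -0.0001], [-0.6213, 1.3637, -0.6213], [-0.0001, -0.6213, 1.3637]]
  r_p     = [-0.6213, -0.0001, 0.2433]
Written out (R1..R3):
  (R1) 1.3637 phi_1 - 0.6213 phi_2 - 0.0001 phi_3 = -0.6213
  (R2) -0.6213 phi_1 + 1.3637 phi_2 - 0.6213 phi_3 = -0.0001
  (R3) -0.0001 phi_1 - 0.6213 phi_2 + 1.3637 phi_3 = 0.2433
Gaussian elimination:
  R2 <- R2 - (-0.6213/1.3637) R1 = R2 - (-0.455599) R1:  1.080637 phi_2 - 0.621346 phi_3 = -0.283163
  R3 <- R3 - (-0.0001/1.3637) R1 = R3 - (-0.000073) R1:  -0.621346 phi_2 + 1.3637 phi_3 = 0.243254
  R3 <- R3 - (-0.621346/1.080637) R2 = R3 - (-0.574981) R2:  1.006438 phi_3 = 0.080441
Back-substitution:
  phi_hat_3 = 0.080441 / 1.006438 = 0.079926
  phi_hat_2 = (-0.283163 - (-0.621346)(0.079926)) / 1.080637 = -0.216078
  phi_hat_1 = (-0.6213 - (-0.6213)(-0.216078) - (-0.0001)(0.079926)) / 1.3637 = -0.554038
So phi_hat = [-0.5540, -0.2161, 0.0799].
Therefore phi_hat_2 = -0.2161.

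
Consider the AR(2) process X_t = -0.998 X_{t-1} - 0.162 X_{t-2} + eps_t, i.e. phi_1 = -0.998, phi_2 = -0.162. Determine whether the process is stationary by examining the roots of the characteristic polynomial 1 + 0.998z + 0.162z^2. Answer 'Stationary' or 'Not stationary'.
\text{Stationary}

The AR(p) characteristic polynomial is P(z) = 1 + 0.998z + 0.162z^2.
Stationarity requires all roots to lie outside the unit circle, i.e. |z| > 1 for every root.
Set 1 + (0.998) z + (0.162) z^2 = 0, i.e. a z^2 + b z + c = 0 with a = 0.162, b = 0.998, c = 1.
Discriminant D = b^2 - 4ac = (0.998)^2 - 4*(0.162)*1 = 0.996004 - (0.648) = 0.348004.
D >= 0, so the roots are real: z = (-b +/- sqrt(D)) / (2a) = (-0.998 +/- 0.589919) / (0.324).
  z_1 = (-0.998 + 0.589919) / (0.324) = -1.2595,   |z_1| = 1.2595.
  z_2 = (-0.998 - 0.589919) / (0.324) = -4.901,   |z_2| = 4.901.
Moduli of all roots: 1.2595, 4.9010.
All moduli strictly greater than 1? Yes.
Verdict: Stationary.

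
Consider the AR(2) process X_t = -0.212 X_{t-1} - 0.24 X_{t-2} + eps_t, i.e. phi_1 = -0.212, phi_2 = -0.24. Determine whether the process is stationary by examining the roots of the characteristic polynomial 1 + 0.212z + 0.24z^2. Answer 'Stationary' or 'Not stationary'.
\text{Stationary}

The AR(p) characteristic polynomial is P(z) = 1 + 0.212z + 0.24z^2.
Stationarity requires all roots to lie outside the unit circle, i.e. |z| > 1 for every root.
Set 1 + (0.212) z + (0.24) z^2 = 0, i.e. a z^2 + b z + c = 0 with a = 0.24, b = 0.212, c = 1.
Discriminant D = b^2 - 4ac = (0.212)^2 - 4*(0.24)*1 = 0.044944 - (0.96) = -0.915056.
D < 0, so the roots are the complex-conjugate pair z = (-b +/- i sqrt(-D)) / (2a) = -0.4417 +/- 1.9929i.
For a conjugate pair |z|^2 = z * conj(z) = (product of roots) = c/a = 1/(0.24) = 4.166667, so |z| = sqrt(4.166667) = 2.0412 for both roots.
Moduli of all roots: 2.0412, 2.0412.
All moduli strictly greater than 1? Yes.
Verdict: Stationary.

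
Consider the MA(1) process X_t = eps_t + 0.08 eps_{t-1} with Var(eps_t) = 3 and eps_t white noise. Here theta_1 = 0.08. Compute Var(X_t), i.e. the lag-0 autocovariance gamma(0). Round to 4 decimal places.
\gamma(0) = 3.0192

For an MA(q) process X_t = eps_t + sum_i theta_i eps_{t-i} with
Var(eps_t) = sigma^2, the variance is
  gamma(0) = sigma^2 * (1 + sum_i theta_i^2).
  sum_i theta_i^2 = (0.08)^2 = 0.0064.
  gamma(0) = 3 * (1 + 0.0064) = 3 * 1.0064 = 3.0192.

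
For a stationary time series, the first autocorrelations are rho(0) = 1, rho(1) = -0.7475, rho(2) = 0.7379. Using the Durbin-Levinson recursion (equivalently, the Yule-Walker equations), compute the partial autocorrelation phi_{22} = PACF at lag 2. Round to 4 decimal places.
\phi_{22} = 0.4060

The PACF at lag k is phi_{kk}, the last component of the solution
to the Yule-Walker system G_k phi = r_k where
  (G_k)_{ij} = rho(|i - j|), (r_k)_i = rho(i), i,j = 1..k.
Equivalently, Durbin-Levinson gives phi_{kk} iteratively:
  phi_{11} = rho(1)
  phi_{kk} = [rho(k) - sum_{j=1..k-1} phi_{k-1,j} rho(k-j)]
            / [1 - sum_{j=1..k-1} phi_{k-1,j} rho(j)],
  phi_{k,j} = phi_{k-1,j} - phi_{kk} phi_{k-1,k-j},  j = 1..k-1.
Step k = 1:
  phi_11 = rho(1) = -0.7475.
Step k = 2:
  phi_22 = [rho(2) - phi_11 rho(1)] / [1 - phi_11 rho(1)] = [0.7379 - (-0.7475)(-0.7475)] / [1 - (-0.7475)(-0.7475)]
         = 0.17914375 / 0.44124375 = 0.406.
Therefore phi_{22} = 0.4060.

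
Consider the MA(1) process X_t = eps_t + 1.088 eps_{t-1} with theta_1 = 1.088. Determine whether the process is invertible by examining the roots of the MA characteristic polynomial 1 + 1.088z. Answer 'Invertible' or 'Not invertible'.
\text{Not invertible}

The MA(q) characteristic polynomial is P(z) = 1 + 1.088z.
Invertibility requires all roots to lie outside the unit circle, i.e. |z| > 1 for every root.
This is linear in z: 1 + (1.088) z = 0  =>  z = -1/(1.088) = -0.919118,  |z| = 0.919118.
Moduli of all roots: 0.9191.
All moduli strictly greater than 1? No.
Verdict: Not invertible.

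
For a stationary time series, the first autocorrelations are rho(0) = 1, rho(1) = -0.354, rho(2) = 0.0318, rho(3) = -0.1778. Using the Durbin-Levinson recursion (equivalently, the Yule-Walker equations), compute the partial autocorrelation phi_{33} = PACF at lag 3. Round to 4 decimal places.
\phi_{33} = -0.2350

The PACF at lag k is phi_{kk}, the last component of the solution
to the Yule-Walker system G_k phi = r_k where
  (G_k)_{ij} = rho(|i - j|), (r_k)_i = rho(i), i,j = 1..k.
Equivalently, Durbin-Levinson gives phi_{kk} iteratively:
  phi_{11} = rho(1)
  phi_{kk} = [rho(k) - sum_{j=1..k-1} phi_{k-1,j} rho(k-j)]
            / [1 - sum_{j=1..k-1} phi_{k-1,j} rho(j)],
  phi_{k,j} = phi_{k-1,j} - phi_{kk} phi_{k-1,k-j},  j = 1..k-1.
Step k = 1:
  phi_11 = rho(1) = -0.354.
Step k = 2:
  phi_22 = [rho(2) - phi_11 rho(1)] / [1 - phi_11 rho(1)] = [0.0318 - (-0.354)(-0.354)] / [1 - (-0.354)(-0.354)]
         = -0.093516 / 0.874684 = -0.106914.
  Update: phi_21 = phi_11 - phi_22 phi_11 = -0.354 - (-0.106914)(-0.354) = -0.391848.
Step k = 3:
  phi_33 = [rho(3) - phi_21 rho(2) - phi_22 rho(1)] / [1 - phi_21 rho(1) - phi_22 rho(2)]
    numerator   = -0.1778 - (-0.391848)(0.0318) - (-0.106914)(-0.354) = -0.20318682
    denominator = 1 - (-0.391848)(-0.354) - (-0.106914)(0.0318) = 0.86468583
  phi_33 = -0.20318682 / 0.86468583 = -0.235.
Therefore phi_{33} = -0.2350.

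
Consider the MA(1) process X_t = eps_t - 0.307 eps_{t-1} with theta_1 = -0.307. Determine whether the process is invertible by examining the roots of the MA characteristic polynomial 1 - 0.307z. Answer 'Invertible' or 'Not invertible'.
\text{Invertible}

The MA(q) characteristic polynomial is P(z) = 1 - 0.307z.
Invertibility requires all roots to lie outside the unit circle, i.e. |z| > 1 for every root.
This is linear in z: 1 + (-0.307) z = 0  =>  z = -1/(-0.307) = 3.257329,  |z| = 3.257329.
Moduli of all roots: 3.2573.
All moduli strictly greater than 1? Yes.
Verdict: Invertible.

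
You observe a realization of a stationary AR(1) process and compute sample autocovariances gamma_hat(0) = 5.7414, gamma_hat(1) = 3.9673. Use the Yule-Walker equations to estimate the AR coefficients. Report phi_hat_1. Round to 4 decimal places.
\hat\phi_{1} = 0.6910

The Yule-Walker equations for an AR(p) process read, in matrix form,
  Gamma_p phi = r_p,   with   (Gamma_p)_{ij} = gamma(|i - j|),
                       (r_p)_i = gamma(i),   i,j = 1..p.
Substitute the sample gammas (Toeplitz matrix and right-hand side of size 1):
  Gamma_p = [[5.7414]]
  r_p     = [3.9673]
With p = 1 this is the single equation gamma(0) phi_1 = gamma(1):
  phi_hat_1 = gamma(1) / gamma(0) = 3.9673 / 5.7414 = 0.6910.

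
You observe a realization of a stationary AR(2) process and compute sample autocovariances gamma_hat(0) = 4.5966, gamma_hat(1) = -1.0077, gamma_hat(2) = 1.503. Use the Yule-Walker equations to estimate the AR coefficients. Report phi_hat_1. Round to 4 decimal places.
\hat\phi_{1} = -0.1550

The Yule-Walker equations for an AR(p) process read, in matrix form,
  Gamma_p phi = r_p,   with   (Gamma_p)_{ij} = gamma(|i - j|),
                       (r_p)_i = gamma(i),   i,j = 1..p.
Substitute the sample gammas (Toeplitz matrix and right-hand side of size 2):
  Gamma_p = [[4.5966, -1.0077], [-1.0077, 4.5966]]
  r_p     = [-1.0077, 1.503]
Written out:
  4.5966 phi_1 - 1.0077 phi_2 = -1.0077
  -1.0077 phi_1 + 4.5966 phi_2 = 1.503
Solve by Cramer's rule:
  det = gamma(0)^2 - gamma(1)^2 = (4.5966)^2 - (-1.0077)^2 = 21.12873156 - 1.01545929 = 20.11327227
  phi_hat_1 = [gamma(1) gamma(0) - gamma(1) gamma(2)] / det = [(-1.0077)(4.5966) - (-1.0077)(1.503)] / 20.11327227 = -3.11742072 / 20.11327227 = -0.155
  phi_hat_2 = [gamma(0) gamma(2) - gamma(1)^2] / det = [(4.5966)(1.503) - (-1.0077)^2] / 20.11327227 = 5.89323051 / 20.11327227 = 0.293
So phi_hat = [-0.1550, 0.2930].
Therefore phi_hat_1 = -0.1550.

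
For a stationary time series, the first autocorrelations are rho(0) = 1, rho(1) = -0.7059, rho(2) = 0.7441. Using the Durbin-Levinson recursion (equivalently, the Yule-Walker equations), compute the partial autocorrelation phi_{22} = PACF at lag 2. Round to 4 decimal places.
\phi_{22} = 0.4899

The PACF at lag k is phi_{kk}, the last component of the solution
to the Yule-Walker system G_k phi = r_k where
  (G_k)_{ij} = rho(|i - j|), (r_k)_i = rho(i), i,j = 1..k.
Equivalently, Durbin-Levinson gives phi_{kk} iteratively:
  phi_{11} = rho(1)
  phi_{kk} = [rho(k) - sum_{j=1..k-1} phi_{k-1,j} rho(k-j)]
            / [1 - sum_{j=1..k-1} phi_{k-1,j} rho(j)],
  phi_{k,j} = phi_{k-1,j} - phi_{kk} phi_{k-1,k-j},  j = 1..k-1.
Step k = 1:
  phi_11 = rho(1) = -0.7059.
Step k = 2:
  phi_22 = [rho(2) - phi_11 rho(1)] / [1 - phi_11 rho(1)] = [0.7441 - (-0.7059)(-0.7059)] / [1 - (-0.7059)(-0.7059)]
         = 0.24580519 / 0.50170519 = 0.4899.
Therefore phi_{22} = 0.4899.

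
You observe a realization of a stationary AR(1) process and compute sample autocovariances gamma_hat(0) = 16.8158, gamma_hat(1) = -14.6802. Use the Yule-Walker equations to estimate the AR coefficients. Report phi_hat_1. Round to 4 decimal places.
\hat\phi_{1} = -0.8730

The Yule-Walker equations for an AR(p) process read, in matrix form,
  Gamma_p phi = r_p,   with   (Gamma_p)_{ij} = gamma(|i - j|),
                       (r_p)_i = gamma(i),   i,j = 1..p.
Substitute the sample gammas (Toeplitz matrix and right-hand side of size 1):
  Gamma_p = [[16.8158]]
  r_p     = [-14.6802]
With p = 1 this is the single equation gamma(0) phi_1 = gamma(1):
  phi_hat_1 = gamma(1) / gamma(0) = -14.6802 / 16.8158 = -0.8730.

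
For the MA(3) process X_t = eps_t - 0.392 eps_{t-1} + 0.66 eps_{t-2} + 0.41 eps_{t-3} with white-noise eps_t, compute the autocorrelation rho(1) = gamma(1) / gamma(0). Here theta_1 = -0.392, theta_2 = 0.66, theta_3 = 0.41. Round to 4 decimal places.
\rho(1) = -0.2163

For an MA(q) process with theta_0 = 1, the autocovariance is
  gamma(k) = sigma^2 * sum_{i=0..q-k} theta_i * theta_{i+k},
and rho(k) = gamma(k) / gamma(0). Sigma^2 cancels.
  numerator   = (1)*(-0.392) + (-0.392)*(0.66) + (0.66)*(0.41) = -0.38012.
  denominator = (1)^2 + (-0.392)^2 + (0.66)^2 + (0.41)^2 = 1.757364.
  rho(1) = -0.38012 / 1.757364 = -0.2163.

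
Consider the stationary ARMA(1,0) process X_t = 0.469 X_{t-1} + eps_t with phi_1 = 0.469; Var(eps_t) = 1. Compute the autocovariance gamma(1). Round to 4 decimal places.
\gamma(1) = 0.6013

Multiply the model equation by X_{t-k} and take expectations. With theta_0 = psi_0 = 1 and psi_j the MA(infinity) weights, this gives
  gamma(k) - sum_i phi_i gamma(k-i) = c_k,
  c_k = sigma^2 * sum_{j=k..q} theta_j psi_{j-k}   (c_k = 0 for k > q),
using gamma(-m) = gamma(m).
Pure AR (q = 0): c_0 = sigma^2 = 1, c_k = 0 for k >= 1.
Equations for k = 0 and k = 1 (AR order 1):
  gamma(0) = phi_1 gamma(1) + c_0
  gamma(1) = phi_1 gamma(0) + c_1
Substituting the second into the first: gamma(0) (1 - phi_1^2) = c_0 + phi_1 c_1, so
  gamma(0) = c_0 / (1 - phi_1^2) = 1 / (1 - (0.469)^2) = 1 / 0.780039 = 1.281987.
  gamma(1) = phi_1 gamma(0) = (0.469)(1.281987) = 0.601252.
Therefore gamma(1) = 0.6013 (to 4 decimal places).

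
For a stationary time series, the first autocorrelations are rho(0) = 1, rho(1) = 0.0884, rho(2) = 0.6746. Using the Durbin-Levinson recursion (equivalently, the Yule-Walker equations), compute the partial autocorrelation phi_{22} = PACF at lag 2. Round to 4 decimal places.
\phi_{22} = 0.6720

The PACF at lag k is phi_{kk}, the last component of the solution
to the Yule-Walker system G_k phi = r_k where
  (G_k)_{ij} = rho(|i - j|), (r_k)_i = rho(i), i,j = 1..k.
Equivalently, Durbin-Levinson gives phi_{kk} iteratively:
  phi_{11} = rho(1)
  phi_{kk} = [rho(k) - sum_{j=1..k-1} phi_{k-1,j} rho(k-j)]
            / [1 - sum_{j=1..k-1} phi_{k-1,j} rho(j)],
  phi_{k,j} = phi_{k-1,j} - phi_{kk} phi_{k-1,k-j},  j = 1..k-1.
Step k = 1:
  phi_11 = rho(1) = 0.0884.
Step k = 2:
  phi_22 = [rho(2) - phi_11 rho(1)] / [1 - phi_11 rho(1)] = [0.6746 - (0.0884)(0.0884)] / [1 - (0.0884)(0.0884)]
         = 0.66678544 / 0.99218544 = 0.672.
Therefore phi_{22} = 0.6720.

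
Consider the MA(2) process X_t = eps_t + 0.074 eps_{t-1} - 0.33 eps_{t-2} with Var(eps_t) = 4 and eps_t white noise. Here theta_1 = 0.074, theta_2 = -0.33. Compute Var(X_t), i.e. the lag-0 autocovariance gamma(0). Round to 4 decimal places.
\gamma(0) = 4.4575

For an MA(q) process X_t = eps_t + sum_i theta_i eps_{t-i} with
Var(eps_t) = sigma^2, the variance is
  gamma(0) = sigma^2 * (1 + sum_i theta_i^2).
  sum_i theta_i^2 = (0.074)^2 + (-0.33)^2 = 0.005476 + 0.1089 = 0.114376.
  gamma(0) = 4 * (1 + 0.114376) = 4 * 1.114376 = 4.457504, which rounds to 4.4575.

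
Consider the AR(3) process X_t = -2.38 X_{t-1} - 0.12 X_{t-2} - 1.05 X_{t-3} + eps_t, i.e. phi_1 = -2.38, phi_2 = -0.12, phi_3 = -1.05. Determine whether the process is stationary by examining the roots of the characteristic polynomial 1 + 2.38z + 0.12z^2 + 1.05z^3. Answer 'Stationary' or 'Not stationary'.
\text{Not stationary}

The AR(p) characteristic polynomial is P(z) = 1 + 2.38z + 0.12z^2 + 1.05z^3.
Stationarity requires all roots to lie outside the unit circle, i.e. |z| > 1 for every root.
Degree 3: look for a simple real root z0 first, then factor out (1 - z/z0) and solve the remaining quadratic.
Testing z0 = -0.4: P(-0.4) = 1 + (2.38)(-0.4) + (0.12)(-0.4)^2 + (1.05)(-0.4)^3
  = 1 + (-0.952) + (0.0192) + (-0.0672) = 0.  So z_0 = -0.4 is a root, |z_0| = 0.4.
Divide out the factor (1 + 2.5 z) = (1 - z/z0) (since 1/z0 = -2.5):
  P(z) = (1 + 2.5 z)(1 + (-0.12) z + (0.42) z^2)
  [check: z-coef -0.12 - (-2.5) = 2.38; z^2-coef 0.42 - (-2.5)(-0.12) = 0.12; z^3-coef -(-2.5)(0.42) = 1.05.]
Remaining roots from the quadratic factor 1 + (-0.12) z + (0.42) z^2:
  Set 1 + (-0.12) z + (0.42) z^2 = 0, i.e. a z^2 + b z + c = 0 with a = 0.42, b = -0.12, c = 1.
  Discriminant D = b^2 - 4ac = (-0.12)^2 - 4*(0.42)*1 = 0.0144 - (1.68) = -1.6656.
  D < 0, so the roots are the complex-conjugate pair z = (-b +/- i sqrt(-D)) / (2a) = 0.1429 +/- 1.5364i.
  For a conjugate pair |z|^2 = z * conj(z) = (product of roots) = c/a = 1/(0.42) = 2.380952, so |z| = sqrt(2.380952) = 1.543 for both roots.
Moduli of all roots: 0.4000, 1.5430, 1.5430.
All moduli strictly greater than 1? No.
Verdict: Not stationary.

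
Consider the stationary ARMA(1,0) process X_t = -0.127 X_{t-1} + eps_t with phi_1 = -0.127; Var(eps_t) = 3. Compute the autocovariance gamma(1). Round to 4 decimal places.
\gamma(1) = -0.3872

Multiply the model equation by X_{t-k} and take expectations. With theta_0 = psi_0 = 1 and psi_j the MA(infinity) weights, this gives
  gamma(k) - sum_i phi_i gamma(k-i) = c_k,
  c_k = sigma^2 * sum_{j=k..q} theta_j psi_{j-k}   (c_k = 0 for k > q),
using gamma(-m) = gamma(m).
Pure AR (q = 0): c_0 = sigma^2 = 3, c_k = 0 for k >= 1.
Equations for k = 0 and k = 1 (AR order 1):
  gamma(0) = phi_1 gamma(1) + c_0
  gamma(1) = phi_1 gamma(0) + c_1
Substituting the second into the first: gamma(0) (1 - phi_1^2) = c_0 + phi_1 c_1, so
  gamma(0) = c_0 / (1 - phi_1^2) = 3 / (1 - (-0.127)^2) = 3 / 0.983871 = 3.04918.
  gamma(1) = phi_1 gamma(0) = (-0.127)(3.04918) = -0.387246.
Therefore gamma(1) = -0.3872 (to 4 decimal places).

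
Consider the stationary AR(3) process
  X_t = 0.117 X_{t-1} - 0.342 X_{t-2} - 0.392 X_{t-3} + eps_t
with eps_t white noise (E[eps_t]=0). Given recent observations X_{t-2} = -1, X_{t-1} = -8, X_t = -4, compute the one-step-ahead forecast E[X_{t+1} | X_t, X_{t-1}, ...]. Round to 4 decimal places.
E[X_{t+1} \mid \mathcal F_t] = 2.6600

For an AR(p) model X_t = c + sum_i phi_i X_{t-i} + eps_t, the
one-step-ahead conditional mean is
  E[X_{t+1} | X_t, ...] = c + sum_i phi_i X_{t+1-i}.
Substitute known values:
  E[X_{t+1} | ...] = (0.117) * (-4) + (-0.342) * (-8) + (-0.392) * (-1)
                   = 2.6600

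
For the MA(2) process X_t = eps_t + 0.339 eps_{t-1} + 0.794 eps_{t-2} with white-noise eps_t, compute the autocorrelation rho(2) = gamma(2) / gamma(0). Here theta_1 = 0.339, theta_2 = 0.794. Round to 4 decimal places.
\rho(2) = 0.4549

For an MA(q) process with theta_0 = 1, the autocovariance is
  gamma(k) = sigma^2 * sum_{i=0..q-k} theta_i * theta_{i+k},
and rho(k) = gamma(k) / gamma(0). Sigma^2 cancels.
  numerator   = (1)*(0.794) = 0.794.
  denominator = (1)^2 + (0.339)^2 + (0.794)^2 = 1.745357.
  rho(2) = 0.794 / 1.745357 = 0.4549.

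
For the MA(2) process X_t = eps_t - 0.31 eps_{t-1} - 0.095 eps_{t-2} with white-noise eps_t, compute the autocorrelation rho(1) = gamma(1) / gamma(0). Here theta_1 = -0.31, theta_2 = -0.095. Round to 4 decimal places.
\rho(1) = -0.2539

For an MA(q) process with theta_0 = 1, the autocovariance is
  gamma(k) = sigma^2 * sum_{i=0..q-k} theta_i * theta_{i+k},
and rho(k) = gamma(k) / gamma(0). Sigma^2 cancels.
  numerator   = (1)*(-0.31) + (-0.31)*(-0.095) = -0.28055.
  denominator = (1)^2 + (-0.31)^2 + (-0.095)^2 = 1.105125.
  rho(1) = -0.28055 / 1.105125 = -0.2539.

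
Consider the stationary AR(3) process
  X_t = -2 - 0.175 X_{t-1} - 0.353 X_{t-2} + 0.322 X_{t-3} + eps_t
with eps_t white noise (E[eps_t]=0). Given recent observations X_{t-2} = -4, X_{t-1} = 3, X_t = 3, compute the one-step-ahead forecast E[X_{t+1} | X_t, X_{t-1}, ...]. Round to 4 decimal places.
E[X_{t+1} \mid \mathcal F_t] = -4.8720

For an AR(p) model X_t = c + sum_i phi_i X_{t-i} + eps_t, the
one-step-ahead conditional mean is
  E[X_{t+1} | X_t, ...] = c + sum_i phi_i X_{t+1-i}.
Substitute known values:
  E[X_{t+1} | ...] = -2 + (-0.175) * (3) + (-0.353) * (3) + (0.322) * (-4)
                   = -4.8720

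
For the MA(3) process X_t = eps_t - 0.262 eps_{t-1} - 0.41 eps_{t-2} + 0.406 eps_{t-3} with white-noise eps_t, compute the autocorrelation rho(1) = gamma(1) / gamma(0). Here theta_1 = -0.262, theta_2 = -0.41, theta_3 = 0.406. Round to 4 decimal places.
\rho(1) = -0.2291

For an MA(q) process with theta_0 = 1, the autocovariance is
  gamma(k) = sigma^2 * sum_{i=0..q-k} theta_i * theta_{i+k},
and rho(k) = gamma(k) / gamma(0). Sigma^2 cancels.
  numerator   = (1)*(-0.262) + (-0.262)*(-0.41) + (-0.41)*(0.406) = -0.32104.
  denominator = (1)^2 + (-0.262)^2 + (-0.41)^2 + (0.406)^2 = 1.40158.
  rho(1) = -0.32104 / 1.40158 = -0.2291.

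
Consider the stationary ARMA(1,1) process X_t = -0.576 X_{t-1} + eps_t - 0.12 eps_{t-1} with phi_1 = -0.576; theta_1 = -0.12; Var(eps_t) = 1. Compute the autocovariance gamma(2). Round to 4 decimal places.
\gamma(2) = 0.6414

Multiply the model equation by X_{t-k} and take expectations. With theta_0 = psi_0 = 1 and psi_j the MA(infinity) weights, this gives
  gamma(k) - sum_i phi_i gamma(k-i) = c_k,
  c_k = sigma^2 * sum_{j=k..q} theta_j psi_{j-k}   (c_k = 0 for k > q),
using gamma(-m) = gamma(m).
psi-weights needed (psi_j = theta_j + sum_i phi_i psi_{j-i}):
  psi_1 = theta_1 + phi_1 = -0.12 + (-0.576) = -0.696
Right-hand sides:
  c_0 = sigma^2 (1 + theta_1 psi_1) = 1 * (1 + (-0.12)(-0.696)) = 1 * 1.08352 = 1.08352
  c_1 = sigma^2 theta_1 = 1 * (-0.12) = -0.12
  c_2 = 0
Equations for k = 0 and k = 1 (AR order 1):
  gamma(0) = phi_1 gamma(1) + c_0
  gamma(1) = phi_1 gamma(0) + c_1
Substituting the second into the first: gamma(0) (1 - phi_1^2) = c_0 + phi_1 c_1, so
  gamma(0) = (c_0 + phi_1 c_1) / (1 - phi_1^2) = (1.08352 + (-0.576)(-0.12)) / (1 - (-0.576)^2) = 1.15264 / 0.668224 = 1.724931.
  gamma(1) = phi_1 gamma(0) + c_1 = (-0.576)(1.724931) + (-0.12) = -1.11356.
For k = 2 (> q): gamma(2) = phi_1 gamma(1) = (-0.576)(-1.11356) = 0.641411.
Therefore gamma(2) = 0.6414 (to 4 decimal places).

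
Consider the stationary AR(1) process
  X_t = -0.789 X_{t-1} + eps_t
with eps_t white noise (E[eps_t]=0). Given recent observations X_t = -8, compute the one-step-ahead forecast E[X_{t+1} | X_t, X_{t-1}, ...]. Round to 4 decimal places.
E[X_{t+1} \mid \mathcal F_t] = 6.3120

For an AR(p) model X_t = c + sum_i phi_i X_{t-i} + eps_t, the
one-step-ahead conditional mean is
  E[X_{t+1} | X_t, ...] = c + sum_i phi_i X_{t+1-i}.
Substitute known values:
  E[X_{t+1} | ...] = (-0.789) * (-8)
                   = 6.3120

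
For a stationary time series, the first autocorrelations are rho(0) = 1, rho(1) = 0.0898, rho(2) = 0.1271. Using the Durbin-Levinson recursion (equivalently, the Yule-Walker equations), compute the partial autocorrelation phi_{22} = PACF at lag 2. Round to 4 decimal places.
\phi_{22} = 0.1200

The PACF at lag k is phi_{kk}, the last component of the solution
to the Yule-Walker system G_k phi = r_k where
  (G_k)_{ij} = rho(|i - j|), (r_k)_i = rho(i), i,j = 1..k.
Equivalently, Durbin-Levinson gives phi_{kk} iteratively:
  phi_{11} = rho(1)
  phi_{kk} = [rho(k) - sum_{j=1..k-1} phi_{k-1,j} rho(k-j)]
            / [1 - sum_{j=1..k-1} phi_{k-1,j} rho(j)],
  phi_{k,j} = phi_{k-1,j} - phi_{kk} phi_{k-1,k-j},  j = 1..k-1.
Step k = 1:
  phi_11 = rho(1) = 0.0898.
Step k = 2:
  phi_22 = [rho(2) - phi_11 rho(1)] / [1 - phi_11 rho(1)] = [0.1271 - (0.0898)(0.0898)] / [1 - (0.0898)(0.0898)]
         = 0.11903596 / 0.99193596 = 0.12.
Therefore phi_{22} = 0.1200.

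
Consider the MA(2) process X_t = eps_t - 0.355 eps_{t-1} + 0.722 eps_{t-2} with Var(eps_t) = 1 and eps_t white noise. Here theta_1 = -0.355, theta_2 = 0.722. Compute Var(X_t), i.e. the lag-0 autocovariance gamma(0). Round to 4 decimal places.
\gamma(0) = 1.6473

For an MA(q) process X_t = eps_t + sum_i theta_i eps_{t-i} with
Var(eps_t) = sigma^2, the variance is
  gamma(0) = sigma^2 * (1 + sum_i theta_i^2).
  sum_i theta_i^2 = (-0.355)^2 + (0.722)^2 = 0.126025 + 0.521284 = 0.647309.
  gamma(0) = 1 * (1 + 0.647309) = 1 * 1.647309 = 1.647309, which rounds to 1.6473.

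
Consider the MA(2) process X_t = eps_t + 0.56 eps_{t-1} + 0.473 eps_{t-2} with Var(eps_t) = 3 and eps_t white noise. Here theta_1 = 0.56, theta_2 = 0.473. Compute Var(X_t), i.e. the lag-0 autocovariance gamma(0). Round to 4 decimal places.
\gamma(0) = 4.6120

For an MA(q) process X_t = eps_t + sum_i theta_i eps_{t-i} with
Var(eps_t) = sigma^2, the variance is
  gamma(0) = sigma^2 * (1 + sum_i theta_i^2).
  sum_i theta_i^2 = (0.56)^2 + (0.473)^2 = 0.3136 + 0.223729 = 0.537329.
  gamma(0) = 3 * (1 + 0.537329) = 3 * 1.537329 = 4.611987, which rounds to 4.6120.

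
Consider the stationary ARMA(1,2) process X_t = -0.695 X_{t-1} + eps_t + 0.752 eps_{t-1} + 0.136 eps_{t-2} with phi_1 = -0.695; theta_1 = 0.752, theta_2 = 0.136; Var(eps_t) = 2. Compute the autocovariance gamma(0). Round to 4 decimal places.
\gamma(0) = 2.0424

Multiply the model equation by X_{t-k} and take expectations. With theta_0 = psi_0 = 1 and psi_j the MA(infinity) weights, this gives
  gamma(k) - sum_i phi_i gamma(k-i) = c_k,
  c_k = sigma^2 * sum_{j=k..q} theta_j psi_{j-k}   (c_k = 0 for k > q),
using gamma(-m) = gamma(m).
psi-weights needed (psi_j = theta_j + sum_i phi_i psi_{j-i}):
  psi_1 = theta_1 + phi_1 = 0.752 + (-0.695) = 0.057
  psi_2 = theta_2 + phi_1 psi_1 = 0.136 + (-0.695)(0.057) = 0.096385
Right-hand sides:
  c_0 = sigma^2 (1 + theta_1 psi_1 + theta_2 psi_2) = 2 * (1 + (0.752)(0.057) + (0.136)(0.096385)) = 2 * 1.055972 = 2.111945
  c_1 = sigma^2 (theta_1 + theta_2 psi_1) = 2 * (0.752 + (0.136)(0.057)) = 1.519504
  c_2 = sigma^2 theta_2 = 2 * (0.136) = 0.272
Equations for k = 0 and k = 1 (AR order 1):
  gamma(0) = phi_1 gamma(1) + c_0
  gamma(1) = phi_1 gamma(0) + c_1
Substituting the second into the first: gamma(0) (1 - phi_1^2) = c_0 + phi_1 c_1, so
  gamma(0) = (c_0 + phi_1 c_1) / (1 - phi_1^2) = (2.111945 + (-0.695)(1.519504)) / (1 - (-0.695)^2) = 1.055889 / 0.516975 = 2.042438.
Therefore gamma(0) = 2.0424 (to 4 decimal places).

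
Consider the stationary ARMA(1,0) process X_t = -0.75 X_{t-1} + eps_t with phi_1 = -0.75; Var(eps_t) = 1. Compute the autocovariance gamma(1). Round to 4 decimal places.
\gamma(1) = -1.7143

Multiply the model equation by X_{t-k} and take expectations. With theta_0 = psi_0 = 1 and psi_j the MA(infinity) weights, this gives
  gamma(k) - sum_i phi_i gamma(k-i) = c_k,
  c_k = sigma^2 * sum_{j=k..q} theta_j psi_{j-k}   (c_k = 0 for k > q),
using gamma(-m) = gamma(m).
Pure AR (q = 0): c_0 = sigma^2 = 1, c_k = 0 for k >= 1.
Equations for k = 0 and k = 1 (AR order 1):
  gamma(0) = phi_1 gamma(1) + c_0
  gamma(1) = phi_1 gamma(0) + c_1
Substituting the second into the first: gamma(0) (1 - phi_1^2) = c_0 + phi_1 c_1, so
  gamma(0) = c_0 / (1 - phi_1^2) = 1 / (1 - (-0.75)^2) = 1 / 0.4375 = 2.285714.
  gamma(1) = phi_1 gamma(0) = (-0.75)(2.285714) = -1.714286.
Therefore gamma(1) = -1.7143 (to 4 decimal places).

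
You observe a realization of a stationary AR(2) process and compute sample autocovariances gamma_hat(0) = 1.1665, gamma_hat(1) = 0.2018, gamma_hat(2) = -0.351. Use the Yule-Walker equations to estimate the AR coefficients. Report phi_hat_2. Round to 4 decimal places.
\hat\phi_{2} = -0.3410

The Yule-Walker equations for an AR(p) process read, in matrix form,
  Gamma_p phi = r_p,   with   (Gamma_p)_{ij} = gamma(|i - j|),
                       (r_p)_i = gamma(i),   i,j = 1..p.
Substitute the sample gammas (Toeplitz matrix and right-hand side of size 2):
  Gamma_p = [[1.1665, 0.2018], [0.2018, 1.1665]]
  r_p     = [0.2018, -0.351]
Written out:
  1.1665 phi_1 + 0.2018 phi_2 = 0.2018
  0.2018 phi_1 + 1.1665 phi_2 = -0.351
Solve by Cramer's rule:
  det = gamma(0)^2 - gamma(1)^2 = (1.1665)^2 - (0.2018)^2 = 1.36072225 - 0.04072324 = 1.31999901
  phi_hat_1 = [gamma(1) gamma(0) - gamma(1) gamma(2)] / det = [(0.2018)(1.1665) - (0.2018)(-0.351)] / 1.31999901 = 0.3062315 / 1.31999901 = 0.232
  phi_hat_2 = [gamma(0) gamma(2) - gamma(1)^2] / det = [(1.1665)(-0.351) - (0.2018)^2] / 1.31999901 = -0.45016474 / 1.31999901 = -0.341
So phi_hat = [0.2320, -0.3410].
Therefore phi_hat_2 = -0.3410.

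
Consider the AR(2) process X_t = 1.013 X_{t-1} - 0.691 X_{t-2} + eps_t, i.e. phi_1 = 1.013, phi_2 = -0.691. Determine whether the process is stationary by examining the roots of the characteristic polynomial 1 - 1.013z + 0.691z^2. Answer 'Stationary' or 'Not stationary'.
\text{Stationary}

The AR(p) characteristic polynomial is P(z) = 1 - 1.013z + 0.691z^2.
Stationarity requires all roots to lie outside the unit circle, i.e. |z| > 1 for every root.
Set 1 + (-1.013) z + (0.691) z^2 = 0, i.e. a z^2 + b z + c = 0 with a = 0.691, b = -1.013, c = 1.
Discriminant D = b^2 - 4ac = (-1.013)^2 - 4*(0.691)*1 = 1.026169 - (2.764) = -1.737831.
D < 0, so the roots are the complex-conjugate pair z = (-b +/- i sqrt(-D)) / (2a) = 0.733 +/- 0.9539i.
For a conjugate pair |z|^2 = z * conj(z) = (product of roots) = c/a = 1/(0.691) = 1.447178, so |z| = sqrt(1.447178) = 1.203 for both roots.
Moduli of all roots: 1.2030, 1.2030.
All moduli strictly greater than 1? Yes.
Verdict: Stationary.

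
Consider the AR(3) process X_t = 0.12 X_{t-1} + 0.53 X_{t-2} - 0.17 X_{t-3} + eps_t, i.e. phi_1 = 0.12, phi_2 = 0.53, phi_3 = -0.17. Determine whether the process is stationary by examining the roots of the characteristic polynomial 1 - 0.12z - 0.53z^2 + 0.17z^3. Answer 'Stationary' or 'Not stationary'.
\text{Stationary}

The AR(p) characteristic polynomial is P(z) = 1 - 0.12z - 0.53z^2 + 0.17z^3.
Stationarity requires all roots to lie outside the unit circle, i.e. |z| > 1 for every root.
Degree 3: look for a simple real root z0 first, then factor out (1 - z/z0) and solve the remaining quadratic.
Testing z0 = 2: P(2) = 1 + (-0.12)(2) + (-0.53)(2)^2 + (0.17)(2)^3
  = 1 + (-0.24) + (-2.12) + (1.36) = 0.  So z_0 = 2 is a root, |z_0| = 2.
Divide out the factor (1 - 0.5 z) = (1 - z/z0) (since 1/z0 = 0.5):
  P(z) = (1 - 0.5 z)(1 + (0.38) z + (-0.34) z^2)
  [check: z-coef 0.38 - (0.5) = -0.12; z^2-coef -0.34 - (0.5)(0.38) = -0.53; z^3-coef -(0.5)(-0.34) = 0.17.]
Remaining roots from the quadratic factor 1 + (0.38) z + (-0.34) z^2:
  Set 1 + (0.38) z + (-0.34) z^2 = 0, i.e. a z^2 + b z + c = 0 with a = -0.34, b = 0.38, c = 1.
  Discriminant D = b^2 - 4ac = (0.38)^2 - 4*(-0.34)*1 = 0.1444 - (-1.36) = 1.5044.
  D >= 0, so the roots are real: z = (-b +/- sqrt(D)) / (2a) = (-0.38 +/- 1.22654) / (-0.68).
    z_1 = (-0.38 + 1.22654) / (-0.68) = -1.2449,   |z_1| = 1.2449.
    z_2 = (-0.38 - 1.22654) / (-0.68) = 2.3626,   |z_2| = 2.3626.
Moduli of all roots: 2.0000, 1.2449, 2.3626.
All moduli strictly greater than 1? Yes.
Verdict: Stationary.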